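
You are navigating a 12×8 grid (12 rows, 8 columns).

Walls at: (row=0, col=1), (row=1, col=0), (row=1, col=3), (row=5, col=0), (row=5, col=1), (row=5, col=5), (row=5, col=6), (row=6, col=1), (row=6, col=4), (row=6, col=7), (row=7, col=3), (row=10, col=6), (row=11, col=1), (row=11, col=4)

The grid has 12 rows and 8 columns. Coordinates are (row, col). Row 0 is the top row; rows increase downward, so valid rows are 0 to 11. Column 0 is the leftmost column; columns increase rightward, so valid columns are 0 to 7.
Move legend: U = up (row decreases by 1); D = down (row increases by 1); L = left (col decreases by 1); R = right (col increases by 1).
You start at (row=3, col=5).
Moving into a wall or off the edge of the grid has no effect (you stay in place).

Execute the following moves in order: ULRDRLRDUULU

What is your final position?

Answer: Final position: (row=1, col=5)

Derivation:
Start: (row=3, col=5)
  U (up): (row=3, col=5) -> (row=2, col=5)
  L (left): (row=2, col=5) -> (row=2, col=4)
  R (right): (row=2, col=4) -> (row=2, col=5)
  D (down): (row=2, col=5) -> (row=3, col=5)
  R (right): (row=3, col=5) -> (row=3, col=6)
  L (left): (row=3, col=6) -> (row=3, col=5)
  R (right): (row=3, col=5) -> (row=3, col=6)
  D (down): (row=3, col=6) -> (row=4, col=6)
  U (up): (row=4, col=6) -> (row=3, col=6)
  U (up): (row=3, col=6) -> (row=2, col=6)
  L (left): (row=2, col=6) -> (row=2, col=5)
  U (up): (row=2, col=5) -> (row=1, col=5)
Final: (row=1, col=5)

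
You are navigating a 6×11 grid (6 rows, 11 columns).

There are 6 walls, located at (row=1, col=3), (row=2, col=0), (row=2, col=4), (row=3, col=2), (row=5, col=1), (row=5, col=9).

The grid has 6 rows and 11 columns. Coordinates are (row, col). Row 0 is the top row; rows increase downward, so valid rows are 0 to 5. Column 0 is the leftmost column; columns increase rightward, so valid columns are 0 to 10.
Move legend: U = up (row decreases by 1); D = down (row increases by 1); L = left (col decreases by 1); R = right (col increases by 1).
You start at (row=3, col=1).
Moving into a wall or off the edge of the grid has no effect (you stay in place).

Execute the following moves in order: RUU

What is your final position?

Answer: Final position: (row=1, col=1)

Derivation:
Start: (row=3, col=1)
  R (right): blocked, stay at (row=3, col=1)
  U (up): (row=3, col=1) -> (row=2, col=1)
  U (up): (row=2, col=1) -> (row=1, col=1)
Final: (row=1, col=1)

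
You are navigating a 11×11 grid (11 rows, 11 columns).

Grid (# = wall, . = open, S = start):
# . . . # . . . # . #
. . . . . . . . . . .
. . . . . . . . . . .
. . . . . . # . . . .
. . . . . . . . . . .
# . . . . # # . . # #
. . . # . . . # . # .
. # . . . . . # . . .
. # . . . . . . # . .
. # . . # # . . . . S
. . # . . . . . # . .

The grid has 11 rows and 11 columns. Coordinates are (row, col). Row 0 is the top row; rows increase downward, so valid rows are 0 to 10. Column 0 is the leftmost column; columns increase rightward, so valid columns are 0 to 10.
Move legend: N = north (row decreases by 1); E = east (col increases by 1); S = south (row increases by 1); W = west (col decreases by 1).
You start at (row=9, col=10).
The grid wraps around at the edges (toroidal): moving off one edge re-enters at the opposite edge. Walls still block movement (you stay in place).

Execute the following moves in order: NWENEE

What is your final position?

Answer: Final position: (row=7, col=0)

Derivation:
Start: (row=9, col=10)
  N (north): (row=9, col=10) -> (row=8, col=10)
  W (west): (row=8, col=10) -> (row=8, col=9)
  E (east): (row=8, col=9) -> (row=8, col=10)
  N (north): (row=8, col=10) -> (row=7, col=10)
  E (east): (row=7, col=10) -> (row=7, col=0)
  E (east): blocked, stay at (row=7, col=0)
Final: (row=7, col=0)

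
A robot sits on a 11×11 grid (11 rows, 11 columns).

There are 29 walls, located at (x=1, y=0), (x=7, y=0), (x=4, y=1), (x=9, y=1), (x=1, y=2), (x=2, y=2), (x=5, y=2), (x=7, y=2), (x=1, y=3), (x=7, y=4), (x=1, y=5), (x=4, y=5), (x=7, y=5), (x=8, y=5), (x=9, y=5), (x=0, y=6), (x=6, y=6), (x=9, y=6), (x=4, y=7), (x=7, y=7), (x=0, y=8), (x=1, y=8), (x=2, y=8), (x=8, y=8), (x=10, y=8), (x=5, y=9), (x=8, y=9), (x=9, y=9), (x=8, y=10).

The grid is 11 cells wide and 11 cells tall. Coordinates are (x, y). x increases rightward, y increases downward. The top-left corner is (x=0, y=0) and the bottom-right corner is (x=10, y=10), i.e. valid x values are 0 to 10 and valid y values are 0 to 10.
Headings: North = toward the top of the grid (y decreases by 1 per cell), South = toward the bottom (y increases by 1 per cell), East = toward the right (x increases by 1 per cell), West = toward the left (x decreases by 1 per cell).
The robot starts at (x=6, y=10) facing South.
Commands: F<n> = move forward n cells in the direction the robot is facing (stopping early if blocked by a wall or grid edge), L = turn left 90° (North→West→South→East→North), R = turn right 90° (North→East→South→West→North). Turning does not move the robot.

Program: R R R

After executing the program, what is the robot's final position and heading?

Start: (x=6, y=10), facing South
  R: turn right, now facing West
  R: turn right, now facing North
  R: turn right, now facing East
Final: (x=6, y=10), facing East

Answer: Final position: (x=6, y=10), facing East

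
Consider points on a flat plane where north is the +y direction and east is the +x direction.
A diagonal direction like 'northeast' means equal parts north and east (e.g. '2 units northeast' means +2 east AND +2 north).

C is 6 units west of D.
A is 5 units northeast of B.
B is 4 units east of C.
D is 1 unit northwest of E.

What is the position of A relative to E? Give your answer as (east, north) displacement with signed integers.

Place E at the origin (east=0, north=0).
  D is 1 unit northwest of E: delta (east=-1, north=+1); D at (east=-1, north=1).
  C is 6 units west of D: delta (east=-6, north=+0); C at (east=-7, north=1).
  B is 4 units east of C: delta (east=+4, north=+0); B at (east=-3, north=1).
  A is 5 units northeast of B: delta (east=+5, north=+5); A at (east=2, north=6).
Therefore A relative to E: (east=2, north=6).

Answer: A is at (east=2, north=6) relative to E.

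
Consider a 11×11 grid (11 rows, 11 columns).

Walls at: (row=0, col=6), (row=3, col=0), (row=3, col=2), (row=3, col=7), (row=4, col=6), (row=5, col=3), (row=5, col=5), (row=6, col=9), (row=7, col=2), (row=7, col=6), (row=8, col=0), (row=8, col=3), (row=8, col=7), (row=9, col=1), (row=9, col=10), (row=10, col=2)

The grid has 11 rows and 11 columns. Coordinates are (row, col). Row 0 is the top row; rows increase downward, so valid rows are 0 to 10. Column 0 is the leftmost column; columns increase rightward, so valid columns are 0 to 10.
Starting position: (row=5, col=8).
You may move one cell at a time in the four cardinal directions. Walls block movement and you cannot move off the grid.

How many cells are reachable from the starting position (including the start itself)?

Answer: Reachable cells: 102

Derivation:
BFS flood-fill from (row=5, col=8):
  Distance 0: (row=5, col=8)
  Distance 1: (row=4, col=8), (row=5, col=7), (row=5, col=9), (row=6, col=8)
  Distance 2: (row=3, col=8), (row=4, col=7), (row=4, col=9), (row=5, col=6), (row=5, col=10), (row=6, col=7), (row=7, col=8)
  Distance 3: (row=2, col=8), (row=3, col=9), (row=4, col=10), (row=6, col=6), (row=6, col=10), (row=7, col=7), (row=7, col=9), (row=8, col=8)
  Distance 4: (row=1, col=8), (row=2, col=7), (row=2, col=9), (row=3, col=10), (row=6, col=5), (row=7, col=10), (row=8, col=9), (row=9, col=8)
  Distance 5: (row=0, col=8), (row=1, col=7), (row=1, col=9), (row=2, col=6), (row=2, col=10), (row=6, col=4), (row=7, col=5), (row=8, col=10), (row=9, col=7), (row=9, col=9), (row=10, col=8)
  Distance 6: (row=0, col=7), (row=0, col=9), (row=1, col=6), (row=1, col=10), (row=2, col=5), (row=3, col=6), (row=5, col=4), (row=6, col=3), (row=7, col=4), (row=8, col=5), (row=9, col=6), (row=10, col=7), (row=10, col=9)
  Distance 7: (row=0, col=10), (row=1, col=5), (row=2, col=4), (row=3, col=5), (row=4, col=4), (row=6, col=2), (row=7, col=3), (row=8, col=4), (row=8, col=6), (row=9, col=5), (row=10, col=6), (row=10, col=10)
  Distance 8: (row=0, col=5), (row=1, col=4), (row=2, col=3), (row=3, col=4), (row=4, col=3), (row=4, col=5), (row=5, col=2), (row=6, col=1), (row=9, col=4), (row=10, col=5)
  Distance 9: (row=0, col=4), (row=1, col=3), (row=2, col=2), (row=3, col=3), (row=4, col=2), (row=5, col=1), (row=6, col=0), (row=7, col=1), (row=9, col=3), (row=10, col=4)
  Distance 10: (row=0, col=3), (row=1, col=2), (row=2, col=1), (row=4, col=1), (row=5, col=0), (row=7, col=0), (row=8, col=1), (row=9, col=2), (row=10, col=3)
  Distance 11: (row=0, col=2), (row=1, col=1), (row=2, col=0), (row=3, col=1), (row=4, col=0), (row=8, col=2)
  Distance 12: (row=0, col=1), (row=1, col=0)
  Distance 13: (row=0, col=0)
Total reachable: 102 (grid has 105 open cells total)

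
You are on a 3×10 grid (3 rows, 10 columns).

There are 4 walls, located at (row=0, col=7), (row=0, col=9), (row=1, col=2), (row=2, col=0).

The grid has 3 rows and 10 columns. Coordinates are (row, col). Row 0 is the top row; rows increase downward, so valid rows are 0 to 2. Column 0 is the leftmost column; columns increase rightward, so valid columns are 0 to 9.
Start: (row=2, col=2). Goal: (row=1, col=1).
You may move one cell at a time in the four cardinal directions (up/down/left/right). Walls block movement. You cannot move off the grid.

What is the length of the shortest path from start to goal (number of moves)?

Answer: Shortest path length: 2

Derivation:
BFS from (row=2, col=2) until reaching (row=1, col=1):
  Distance 0: (row=2, col=2)
  Distance 1: (row=2, col=1), (row=2, col=3)
  Distance 2: (row=1, col=1), (row=1, col=3), (row=2, col=4)  <- goal reached here
One shortest path (2 moves): (row=2, col=2) -> (row=2, col=1) -> (row=1, col=1)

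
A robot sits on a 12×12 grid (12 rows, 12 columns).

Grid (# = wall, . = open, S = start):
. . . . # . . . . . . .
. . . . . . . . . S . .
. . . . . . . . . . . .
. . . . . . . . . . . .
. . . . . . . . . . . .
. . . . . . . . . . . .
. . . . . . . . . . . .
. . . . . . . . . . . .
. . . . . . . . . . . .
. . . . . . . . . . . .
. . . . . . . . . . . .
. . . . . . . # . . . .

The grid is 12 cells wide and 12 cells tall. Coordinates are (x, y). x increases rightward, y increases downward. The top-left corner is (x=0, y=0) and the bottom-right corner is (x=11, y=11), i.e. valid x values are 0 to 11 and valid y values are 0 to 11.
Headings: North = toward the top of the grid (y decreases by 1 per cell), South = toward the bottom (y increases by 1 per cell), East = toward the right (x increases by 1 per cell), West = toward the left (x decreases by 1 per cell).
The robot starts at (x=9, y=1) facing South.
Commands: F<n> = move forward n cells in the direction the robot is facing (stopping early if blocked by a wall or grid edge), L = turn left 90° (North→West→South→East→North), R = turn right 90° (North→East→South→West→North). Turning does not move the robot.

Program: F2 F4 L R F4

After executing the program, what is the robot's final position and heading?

Answer: Final position: (x=9, y=11), facing South

Derivation:
Start: (x=9, y=1), facing South
  F2: move forward 2, now at (x=9, y=3)
  F4: move forward 4, now at (x=9, y=7)
  L: turn left, now facing East
  R: turn right, now facing South
  F4: move forward 4, now at (x=9, y=11)
Final: (x=9, y=11), facing South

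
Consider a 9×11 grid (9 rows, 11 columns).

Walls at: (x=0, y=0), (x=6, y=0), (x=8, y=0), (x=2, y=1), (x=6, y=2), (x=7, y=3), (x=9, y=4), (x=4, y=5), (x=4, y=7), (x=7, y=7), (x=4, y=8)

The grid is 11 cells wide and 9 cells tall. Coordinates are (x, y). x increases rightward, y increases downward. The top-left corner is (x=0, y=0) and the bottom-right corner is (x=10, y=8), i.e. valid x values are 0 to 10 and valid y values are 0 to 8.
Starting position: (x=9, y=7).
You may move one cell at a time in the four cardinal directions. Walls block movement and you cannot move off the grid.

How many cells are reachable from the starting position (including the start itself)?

BFS flood-fill from (x=9, y=7):
  Distance 0: (x=9, y=7)
  Distance 1: (x=9, y=6), (x=8, y=7), (x=10, y=7), (x=9, y=8)
  Distance 2: (x=9, y=5), (x=8, y=6), (x=10, y=6), (x=8, y=8), (x=10, y=8)
  Distance 3: (x=8, y=5), (x=10, y=5), (x=7, y=6), (x=7, y=8)
  Distance 4: (x=8, y=4), (x=10, y=4), (x=7, y=5), (x=6, y=6), (x=6, y=8)
  Distance 5: (x=8, y=3), (x=10, y=3), (x=7, y=4), (x=6, y=5), (x=5, y=6), (x=6, y=7), (x=5, y=8)
  Distance 6: (x=8, y=2), (x=10, y=2), (x=9, y=3), (x=6, y=4), (x=5, y=5), (x=4, y=6), (x=5, y=7)
  Distance 7: (x=8, y=1), (x=10, y=1), (x=7, y=2), (x=9, y=2), (x=6, y=3), (x=5, y=4), (x=3, y=6)
  Distance 8: (x=10, y=0), (x=7, y=1), (x=9, y=1), (x=5, y=3), (x=4, y=4), (x=3, y=5), (x=2, y=6), (x=3, y=7)
  Distance 9: (x=7, y=0), (x=9, y=0), (x=6, y=1), (x=5, y=2), (x=4, y=3), (x=3, y=4), (x=2, y=5), (x=1, y=6), (x=2, y=7), (x=3, y=8)
  Distance 10: (x=5, y=1), (x=4, y=2), (x=3, y=3), (x=2, y=4), (x=1, y=5), (x=0, y=6), (x=1, y=7), (x=2, y=8)
  Distance 11: (x=5, y=0), (x=4, y=1), (x=3, y=2), (x=2, y=3), (x=1, y=4), (x=0, y=5), (x=0, y=7), (x=1, y=8)
  Distance 12: (x=4, y=0), (x=3, y=1), (x=2, y=2), (x=1, y=3), (x=0, y=4), (x=0, y=8)
  Distance 13: (x=3, y=0), (x=1, y=2), (x=0, y=3)
  Distance 14: (x=2, y=0), (x=1, y=1), (x=0, y=2)
  Distance 15: (x=1, y=0), (x=0, y=1)
Total reachable: 88 (grid has 88 open cells total)

Answer: Reachable cells: 88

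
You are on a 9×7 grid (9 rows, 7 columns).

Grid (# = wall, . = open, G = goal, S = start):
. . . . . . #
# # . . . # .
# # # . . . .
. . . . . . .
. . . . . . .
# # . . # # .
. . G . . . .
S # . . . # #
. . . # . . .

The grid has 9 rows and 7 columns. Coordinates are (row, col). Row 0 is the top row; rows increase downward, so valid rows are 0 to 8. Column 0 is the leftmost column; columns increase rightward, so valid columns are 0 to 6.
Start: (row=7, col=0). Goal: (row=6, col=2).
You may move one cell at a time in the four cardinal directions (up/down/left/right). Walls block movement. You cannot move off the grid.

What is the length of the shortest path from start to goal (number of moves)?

BFS from (row=7, col=0) until reaching (row=6, col=2):
  Distance 0: (row=7, col=0)
  Distance 1: (row=6, col=0), (row=8, col=0)
  Distance 2: (row=6, col=1), (row=8, col=1)
  Distance 3: (row=6, col=2), (row=8, col=2)  <- goal reached here
One shortest path (3 moves): (row=7, col=0) -> (row=6, col=0) -> (row=6, col=1) -> (row=6, col=2)

Answer: Shortest path length: 3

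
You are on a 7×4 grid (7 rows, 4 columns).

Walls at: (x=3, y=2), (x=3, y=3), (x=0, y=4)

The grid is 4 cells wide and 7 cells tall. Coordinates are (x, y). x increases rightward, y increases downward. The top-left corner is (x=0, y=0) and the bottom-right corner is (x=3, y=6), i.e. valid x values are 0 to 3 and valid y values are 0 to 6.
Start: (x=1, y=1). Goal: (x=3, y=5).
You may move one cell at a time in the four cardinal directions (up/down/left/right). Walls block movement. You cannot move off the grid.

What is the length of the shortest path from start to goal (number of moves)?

BFS from (x=1, y=1) until reaching (x=3, y=5):
  Distance 0: (x=1, y=1)
  Distance 1: (x=1, y=0), (x=0, y=1), (x=2, y=1), (x=1, y=2)
  Distance 2: (x=0, y=0), (x=2, y=0), (x=3, y=1), (x=0, y=2), (x=2, y=2), (x=1, y=3)
  Distance 3: (x=3, y=0), (x=0, y=3), (x=2, y=3), (x=1, y=4)
  Distance 4: (x=2, y=4), (x=1, y=5)
  Distance 5: (x=3, y=4), (x=0, y=5), (x=2, y=5), (x=1, y=6)
  Distance 6: (x=3, y=5), (x=0, y=6), (x=2, y=6)  <- goal reached here
One shortest path (6 moves): (x=1, y=1) -> (x=2, y=1) -> (x=2, y=2) -> (x=2, y=3) -> (x=2, y=4) -> (x=3, y=4) -> (x=3, y=5)

Answer: Shortest path length: 6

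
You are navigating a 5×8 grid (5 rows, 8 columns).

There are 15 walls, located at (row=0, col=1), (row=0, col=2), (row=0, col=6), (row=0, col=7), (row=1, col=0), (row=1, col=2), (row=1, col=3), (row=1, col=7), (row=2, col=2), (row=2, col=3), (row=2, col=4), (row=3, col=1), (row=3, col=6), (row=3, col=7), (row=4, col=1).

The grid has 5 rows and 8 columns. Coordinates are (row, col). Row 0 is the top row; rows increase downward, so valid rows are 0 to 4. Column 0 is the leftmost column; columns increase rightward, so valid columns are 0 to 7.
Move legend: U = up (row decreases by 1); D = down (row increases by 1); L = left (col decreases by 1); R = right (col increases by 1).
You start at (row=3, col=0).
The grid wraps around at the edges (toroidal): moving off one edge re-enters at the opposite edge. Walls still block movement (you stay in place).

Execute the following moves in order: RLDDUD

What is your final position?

Answer: Final position: (row=0, col=0)

Derivation:
Start: (row=3, col=0)
  R (right): blocked, stay at (row=3, col=0)
  L (left): blocked, stay at (row=3, col=0)
  D (down): (row=3, col=0) -> (row=4, col=0)
  D (down): (row=4, col=0) -> (row=0, col=0)
  U (up): (row=0, col=0) -> (row=4, col=0)
  D (down): (row=4, col=0) -> (row=0, col=0)
Final: (row=0, col=0)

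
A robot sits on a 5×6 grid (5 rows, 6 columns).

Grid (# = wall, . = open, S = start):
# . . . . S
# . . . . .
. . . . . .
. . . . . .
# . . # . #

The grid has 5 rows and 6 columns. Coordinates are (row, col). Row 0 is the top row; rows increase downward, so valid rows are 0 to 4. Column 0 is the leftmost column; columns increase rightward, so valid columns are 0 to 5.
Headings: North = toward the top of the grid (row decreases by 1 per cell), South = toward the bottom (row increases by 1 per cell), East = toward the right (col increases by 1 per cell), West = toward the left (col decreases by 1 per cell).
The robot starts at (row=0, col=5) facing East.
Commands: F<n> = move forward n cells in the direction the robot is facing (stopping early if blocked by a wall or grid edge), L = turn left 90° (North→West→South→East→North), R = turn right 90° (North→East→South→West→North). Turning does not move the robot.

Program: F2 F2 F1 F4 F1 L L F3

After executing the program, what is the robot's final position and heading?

Answer: Final position: (row=0, col=2), facing West

Derivation:
Start: (row=0, col=5), facing East
  F2: move forward 0/2 (blocked), now at (row=0, col=5)
  F2: move forward 0/2 (blocked), now at (row=0, col=5)
  F1: move forward 0/1 (blocked), now at (row=0, col=5)
  F4: move forward 0/4 (blocked), now at (row=0, col=5)
  F1: move forward 0/1 (blocked), now at (row=0, col=5)
  L: turn left, now facing North
  L: turn left, now facing West
  F3: move forward 3, now at (row=0, col=2)
Final: (row=0, col=2), facing West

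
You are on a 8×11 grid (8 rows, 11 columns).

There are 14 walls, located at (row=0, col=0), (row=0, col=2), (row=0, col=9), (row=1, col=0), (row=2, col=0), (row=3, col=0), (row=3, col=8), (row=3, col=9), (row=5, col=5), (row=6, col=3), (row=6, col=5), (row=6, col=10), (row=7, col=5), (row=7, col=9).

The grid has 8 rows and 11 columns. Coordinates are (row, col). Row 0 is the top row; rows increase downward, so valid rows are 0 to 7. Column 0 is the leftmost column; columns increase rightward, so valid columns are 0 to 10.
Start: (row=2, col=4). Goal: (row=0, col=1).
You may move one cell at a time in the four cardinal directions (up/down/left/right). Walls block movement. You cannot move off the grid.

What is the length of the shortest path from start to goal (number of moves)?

BFS from (row=2, col=4) until reaching (row=0, col=1):
  Distance 0: (row=2, col=4)
  Distance 1: (row=1, col=4), (row=2, col=3), (row=2, col=5), (row=3, col=4)
  Distance 2: (row=0, col=4), (row=1, col=3), (row=1, col=5), (row=2, col=2), (row=2, col=6), (row=3, col=3), (row=3, col=5), (row=4, col=4)
  Distance 3: (row=0, col=3), (row=0, col=5), (row=1, col=2), (row=1, col=6), (row=2, col=1), (row=2, col=7), (row=3, col=2), (row=3, col=6), (row=4, col=3), (row=4, col=5), (row=5, col=4)
  Distance 4: (row=0, col=6), (row=1, col=1), (row=1, col=7), (row=2, col=8), (row=3, col=1), (row=3, col=7), (row=4, col=2), (row=4, col=6), (row=5, col=3), (row=6, col=4)
  Distance 5: (row=0, col=1), (row=0, col=7), (row=1, col=8), (row=2, col=9), (row=4, col=1), (row=4, col=7), (row=5, col=2), (row=5, col=6), (row=7, col=4)  <- goal reached here
One shortest path (5 moves): (row=2, col=4) -> (row=2, col=3) -> (row=2, col=2) -> (row=2, col=1) -> (row=1, col=1) -> (row=0, col=1)

Answer: Shortest path length: 5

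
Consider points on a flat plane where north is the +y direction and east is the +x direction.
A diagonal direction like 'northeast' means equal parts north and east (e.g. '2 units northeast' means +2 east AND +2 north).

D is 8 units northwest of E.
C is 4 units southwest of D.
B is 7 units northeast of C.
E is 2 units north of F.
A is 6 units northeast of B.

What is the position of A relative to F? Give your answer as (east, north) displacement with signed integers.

Place F at the origin (east=0, north=0).
  E is 2 units north of F: delta (east=+0, north=+2); E at (east=0, north=2).
  D is 8 units northwest of E: delta (east=-8, north=+8); D at (east=-8, north=10).
  C is 4 units southwest of D: delta (east=-4, north=-4); C at (east=-12, north=6).
  B is 7 units northeast of C: delta (east=+7, north=+7); B at (east=-5, north=13).
  A is 6 units northeast of B: delta (east=+6, north=+6); A at (east=1, north=19).
Therefore A relative to F: (east=1, north=19).

Answer: A is at (east=1, north=19) relative to F.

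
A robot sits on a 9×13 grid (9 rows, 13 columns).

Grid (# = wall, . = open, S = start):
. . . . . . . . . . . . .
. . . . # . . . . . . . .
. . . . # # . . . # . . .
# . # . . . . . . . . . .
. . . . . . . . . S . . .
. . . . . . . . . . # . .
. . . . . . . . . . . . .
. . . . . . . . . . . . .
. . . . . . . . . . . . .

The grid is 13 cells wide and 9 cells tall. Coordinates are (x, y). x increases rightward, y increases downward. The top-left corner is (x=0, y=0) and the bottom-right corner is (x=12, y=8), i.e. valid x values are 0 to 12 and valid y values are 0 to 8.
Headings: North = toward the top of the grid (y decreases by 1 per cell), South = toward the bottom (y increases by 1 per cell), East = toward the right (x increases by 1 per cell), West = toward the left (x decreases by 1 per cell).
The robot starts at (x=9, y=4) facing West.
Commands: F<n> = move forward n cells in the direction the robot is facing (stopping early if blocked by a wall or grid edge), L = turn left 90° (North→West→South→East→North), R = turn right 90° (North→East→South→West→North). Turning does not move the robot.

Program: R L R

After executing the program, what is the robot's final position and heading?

Answer: Final position: (x=9, y=4), facing North

Derivation:
Start: (x=9, y=4), facing West
  R: turn right, now facing North
  L: turn left, now facing West
  R: turn right, now facing North
Final: (x=9, y=4), facing North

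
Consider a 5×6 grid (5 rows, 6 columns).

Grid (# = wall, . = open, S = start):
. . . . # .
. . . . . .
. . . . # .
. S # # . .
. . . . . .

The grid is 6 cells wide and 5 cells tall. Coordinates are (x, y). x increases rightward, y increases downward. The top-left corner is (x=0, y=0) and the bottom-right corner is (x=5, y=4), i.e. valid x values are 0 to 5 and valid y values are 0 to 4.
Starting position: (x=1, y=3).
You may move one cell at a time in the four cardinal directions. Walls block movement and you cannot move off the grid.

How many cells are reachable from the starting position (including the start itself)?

Answer: Reachable cells: 26

Derivation:
BFS flood-fill from (x=1, y=3):
  Distance 0: (x=1, y=3)
  Distance 1: (x=1, y=2), (x=0, y=3), (x=1, y=4)
  Distance 2: (x=1, y=1), (x=0, y=2), (x=2, y=2), (x=0, y=4), (x=2, y=4)
  Distance 3: (x=1, y=0), (x=0, y=1), (x=2, y=1), (x=3, y=2), (x=3, y=4)
  Distance 4: (x=0, y=0), (x=2, y=0), (x=3, y=1), (x=4, y=4)
  Distance 5: (x=3, y=0), (x=4, y=1), (x=4, y=3), (x=5, y=4)
  Distance 6: (x=5, y=1), (x=5, y=3)
  Distance 7: (x=5, y=0), (x=5, y=2)
Total reachable: 26 (grid has 26 open cells total)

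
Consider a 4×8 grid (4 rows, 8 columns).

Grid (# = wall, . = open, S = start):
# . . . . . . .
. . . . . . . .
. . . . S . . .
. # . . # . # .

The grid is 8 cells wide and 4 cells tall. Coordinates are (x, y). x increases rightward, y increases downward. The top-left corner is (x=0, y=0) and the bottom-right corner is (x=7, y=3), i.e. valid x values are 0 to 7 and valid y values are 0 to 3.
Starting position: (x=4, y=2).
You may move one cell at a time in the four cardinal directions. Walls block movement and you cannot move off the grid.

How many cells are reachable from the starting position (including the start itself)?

BFS flood-fill from (x=4, y=2):
  Distance 0: (x=4, y=2)
  Distance 1: (x=4, y=1), (x=3, y=2), (x=5, y=2)
  Distance 2: (x=4, y=0), (x=3, y=1), (x=5, y=1), (x=2, y=2), (x=6, y=2), (x=3, y=3), (x=5, y=3)
  Distance 3: (x=3, y=0), (x=5, y=0), (x=2, y=1), (x=6, y=1), (x=1, y=2), (x=7, y=2), (x=2, y=3)
  Distance 4: (x=2, y=0), (x=6, y=0), (x=1, y=1), (x=7, y=1), (x=0, y=2), (x=7, y=3)
  Distance 5: (x=1, y=0), (x=7, y=0), (x=0, y=1), (x=0, y=3)
Total reachable: 28 (grid has 28 open cells total)

Answer: Reachable cells: 28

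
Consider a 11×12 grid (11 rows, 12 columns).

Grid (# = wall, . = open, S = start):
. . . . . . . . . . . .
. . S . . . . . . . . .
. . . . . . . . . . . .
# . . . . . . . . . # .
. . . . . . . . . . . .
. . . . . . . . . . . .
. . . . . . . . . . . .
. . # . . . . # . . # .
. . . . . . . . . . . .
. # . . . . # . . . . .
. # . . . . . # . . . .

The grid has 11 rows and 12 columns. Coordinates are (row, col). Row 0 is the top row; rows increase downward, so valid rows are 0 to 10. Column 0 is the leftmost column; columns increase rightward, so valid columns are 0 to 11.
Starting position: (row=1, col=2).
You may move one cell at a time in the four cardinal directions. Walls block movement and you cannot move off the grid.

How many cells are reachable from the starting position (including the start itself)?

Answer: Reachable cells: 123

Derivation:
BFS flood-fill from (row=1, col=2):
  Distance 0: (row=1, col=2)
  Distance 1: (row=0, col=2), (row=1, col=1), (row=1, col=3), (row=2, col=2)
  Distance 2: (row=0, col=1), (row=0, col=3), (row=1, col=0), (row=1, col=4), (row=2, col=1), (row=2, col=3), (row=3, col=2)
  Distance 3: (row=0, col=0), (row=0, col=4), (row=1, col=5), (row=2, col=0), (row=2, col=4), (row=3, col=1), (row=3, col=3), (row=4, col=2)
  Distance 4: (row=0, col=5), (row=1, col=6), (row=2, col=5), (row=3, col=4), (row=4, col=1), (row=4, col=3), (row=5, col=2)
  Distance 5: (row=0, col=6), (row=1, col=7), (row=2, col=6), (row=3, col=5), (row=4, col=0), (row=4, col=4), (row=5, col=1), (row=5, col=3), (row=6, col=2)
  Distance 6: (row=0, col=7), (row=1, col=8), (row=2, col=7), (row=3, col=6), (row=4, col=5), (row=5, col=0), (row=5, col=4), (row=6, col=1), (row=6, col=3)
  Distance 7: (row=0, col=8), (row=1, col=9), (row=2, col=8), (row=3, col=7), (row=4, col=6), (row=5, col=5), (row=6, col=0), (row=6, col=4), (row=7, col=1), (row=7, col=3)
  Distance 8: (row=0, col=9), (row=1, col=10), (row=2, col=9), (row=3, col=8), (row=4, col=7), (row=5, col=6), (row=6, col=5), (row=7, col=0), (row=7, col=4), (row=8, col=1), (row=8, col=3)
  Distance 9: (row=0, col=10), (row=1, col=11), (row=2, col=10), (row=3, col=9), (row=4, col=8), (row=5, col=7), (row=6, col=6), (row=7, col=5), (row=8, col=0), (row=8, col=2), (row=8, col=4), (row=9, col=3)
  Distance 10: (row=0, col=11), (row=2, col=11), (row=4, col=9), (row=5, col=8), (row=6, col=7), (row=7, col=6), (row=8, col=5), (row=9, col=0), (row=9, col=2), (row=9, col=4), (row=10, col=3)
  Distance 11: (row=3, col=11), (row=4, col=10), (row=5, col=9), (row=6, col=8), (row=8, col=6), (row=9, col=5), (row=10, col=0), (row=10, col=2), (row=10, col=4)
  Distance 12: (row=4, col=11), (row=5, col=10), (row=6, col=9), (row=7, col=8), (row=8, col=7), (row=10, col=5)
  Distance 13: (row=5, col=11), (row=6, col=10), (row=7, col=9), (row=8, col=8), (row=9, col=7), (row=10, col=6)
  Distance 14: (row=6, col=11), (row=8, col=9), (row=9, col=8)
  Distance 15: (row=7, col=11), (row=8, col=10), (row=9, col=9), (row=10, col=8)
  Distance 16: (row=8, col=11), (row=9, col=10), (row=10, col=9)
  Distance 17: (row=9, col=11), (row=10, col=10)
  Distance 18: (row=10, col=11)
Total reachable: 123 (grid has 123 open cells total)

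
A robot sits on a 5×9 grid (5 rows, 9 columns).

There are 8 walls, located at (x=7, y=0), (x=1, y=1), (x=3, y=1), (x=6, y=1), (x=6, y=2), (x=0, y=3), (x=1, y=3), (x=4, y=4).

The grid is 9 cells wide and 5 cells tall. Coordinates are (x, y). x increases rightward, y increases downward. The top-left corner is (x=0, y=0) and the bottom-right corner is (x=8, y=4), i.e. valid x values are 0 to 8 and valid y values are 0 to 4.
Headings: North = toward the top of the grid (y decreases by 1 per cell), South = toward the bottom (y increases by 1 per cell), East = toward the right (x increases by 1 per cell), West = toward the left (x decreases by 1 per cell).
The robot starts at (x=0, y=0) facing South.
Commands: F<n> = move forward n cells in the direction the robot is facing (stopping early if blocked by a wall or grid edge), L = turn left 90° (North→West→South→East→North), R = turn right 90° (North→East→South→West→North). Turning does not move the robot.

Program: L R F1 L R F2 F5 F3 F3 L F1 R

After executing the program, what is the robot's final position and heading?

Answer: Final position: (x=1, y=2), facing South

Derivation:
Start: (x=0, y=0), facing South
  L: turn left, now facing East
  R: turn right, now facing South
  F1: move forward 1, now at (x=0, y=1)
  L: turn left, now facing East
  R: turn right, now facing South
  F2: move forward 1/2 (blocked), now at (x=0, y=2)
  F5: move forward 0/5 (blocked), now at (x=0, y=2)
  F3: move forward 0/3 (blocked), now at (x=0, y=2)
  F3: move forward 0/3 (blocked), now at (x=0, y=2)
  L: turn left, now facing East
  F1: move forward 1, now at (x=1, y=2)
  R: turn right, now facing South
Final: (x=1, y=2), facing South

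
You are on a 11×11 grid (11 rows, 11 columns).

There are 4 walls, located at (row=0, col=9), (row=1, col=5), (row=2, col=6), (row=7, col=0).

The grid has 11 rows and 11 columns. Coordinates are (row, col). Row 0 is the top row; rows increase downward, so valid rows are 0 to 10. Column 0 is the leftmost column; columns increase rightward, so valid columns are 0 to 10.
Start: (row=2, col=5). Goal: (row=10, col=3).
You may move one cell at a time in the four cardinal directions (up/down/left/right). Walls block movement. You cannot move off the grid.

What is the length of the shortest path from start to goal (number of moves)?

BFS from (row=2, col=5) until reaching (row=10, col=3):
  Distance 0: (row=2, col=5)
  Distance 1: (row=2, col=4), (row=3, col=5)
  Distance 2: (row=1, col=4), (row=2, col=3), (row=3, col=4), (row=3, col=6), (row=4, col=5)
  Distance 3: (row=0, col=4), (row=1, col=3), (row=2, col=2), (row=3, col=3), (row=3, col=7), (row=4, col=4), (row=4, col=6), (row=5, col=5)
  Distance 4: (row=0, col=3), (row=0, col=5), (row=1, col=2), (row=2, col=1), (row=2, col=7), (row=3, col=2), (row=3, col=8), (row=4, col=3), (row=4, col=7), (row=5, col=4), (row=5, col=6), (row=6, col=5)
  Distance 5: (row=0, col=2), (row=0, col=6), (row=1, col=1), (row=1, col=7), (row=2, col=0), (row=2, col=8), (row=3, col=1), (row=3, col=9), (row=4, col=2), (row=4, col=8), (row=5, col=3), (row=5, col=7), (row=6, col=4), (row=6, col=6), (row=7, col=5)
  Distance 6: (row=0, col=1), (row=0, col=7), (row=1, col=0), (row=1, col=6), (row=1, col=8), (row=2, col=9), (row=3, col=0), (row=3, col=10), (row=4, col=1), (row=4, col=9), (row=5, col=2), (row=5, col=8), (row=6, col=3), (row=6, col=7), (row=7, col=4), (row=7, col=6), (row=8, col=5)
  Distance 7: (row=0, col=0), (row=0, col=8), (row=1, col=9), (row=2, col=10), (row=4, col=0), (row=4, col=10), (row=5, col=1), (row=5, col=9), (row=6, col=2), (row=6, col=8), (row=7, col=3), (row=7, col=7), (row=8, col=4), (row=8, col=6), (row=9, col=5)
  Distance 8: (row=1, col=10), (row=5, col=0), (row=5, col=10), (row=6, col=1), (row=6, col=9), (row=7, col=2), (row=7, col=8), (row=8, col=3), (row=8, col=7), (row=9, col=4), (row=9, col=6), (row=10, col=5)
  Distance 9: (row=0, col=10), (row=6, col=0), (row=6, col=10), (row=7, col=1), (row=7, col=9), (row=8, col=2), (row=8, col=8), (row=9, col=3), (row=9, col=7), (row=10, col=4), (row=10, col=6)
  Distance 10: (row=7, col=10), (row=8, col=1), (row=8, col=9), (row=9, col=2), (row=9, col=8), (row=10, col=3), (row=10, col=7)  <- goal reached here
One shortest path (10 moves): (row=2, col=5) -> (row=2, col=4) -> (row=2, col=3) -> (row=3, col=3) -> (row=4, col=3) -> (row=5, col=3) -> (row=6, col=3) -> (row=7, col=3) -> (row=8, col=3) -> (row=9, col=3) -> (row=10, col=3)

Answer: Shortest path length: 10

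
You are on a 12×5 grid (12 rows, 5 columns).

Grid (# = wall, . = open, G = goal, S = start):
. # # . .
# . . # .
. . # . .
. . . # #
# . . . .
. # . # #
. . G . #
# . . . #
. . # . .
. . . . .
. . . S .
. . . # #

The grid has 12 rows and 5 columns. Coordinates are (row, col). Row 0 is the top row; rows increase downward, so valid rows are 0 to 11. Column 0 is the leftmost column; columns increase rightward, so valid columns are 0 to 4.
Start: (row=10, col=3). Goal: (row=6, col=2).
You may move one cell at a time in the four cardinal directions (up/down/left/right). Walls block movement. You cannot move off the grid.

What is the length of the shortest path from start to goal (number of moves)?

BFS from (row=10, col=3) until reaching (row=6, col=2):
  Distance 0: (row=10, col=3)
  Distance 1: (row=9, col=3), (row=10, col=2), (row=10, col=4)
  Distance 2: (row=8, col=3), (row=9, col=2), (row=9, col=4), (row=10, col=1), (row=11, col=2)
  Distance 3: (row=7, col=3), (row=8, col=4), (row=9, col=1), (row=10, col=0), (row=11, col=1)
  Distance 4: (row=6, col=3), (row=7, col=2), (row=8, col=1), (row=9, col=0), (row=11, col=0)
  Distance 5: (row=6, col=2), (row=7, col=1), (row=8, col=0)  <- goal reached here
One shortest path (5 moves): (row=10, col=3) -> (row=9, col=3) -> (row=8, col=3) -> (row=7, col=3) -> (row=7, col=2) -> (row=6, col=2)

Answer: Shortest path length: 5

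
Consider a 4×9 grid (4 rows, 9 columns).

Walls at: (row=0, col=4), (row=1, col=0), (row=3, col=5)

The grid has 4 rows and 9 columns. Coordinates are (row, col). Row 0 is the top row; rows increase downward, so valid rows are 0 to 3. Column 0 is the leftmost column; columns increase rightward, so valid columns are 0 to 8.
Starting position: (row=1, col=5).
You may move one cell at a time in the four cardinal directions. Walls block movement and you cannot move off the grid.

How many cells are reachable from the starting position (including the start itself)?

Answer: Reachable cells: 33

Derivation:
BFS flood-fill from (row=1, col=5):
  Distance 0: (row=1, col=5)
  Distance 1: (row=0, col=5), (row=1, col=4), (row=1, col=6), (row=2, col=5)
  Distance 2: (row=0, col=6), (row=1, col=3), (row=1, col=7), (row=2, col=4), (row=2, col=6)
  Distance 3: (row=0, col=3), (row=0, col=7), (row=1, col=2), (row=1, col=8), (row=2, col=3), (row=2, col=7), (row=3, col=4), (row=3, col=6)
  Distance 4: (row=0, col=2), (row=0, col=8), (row=1, col=1), (row=2, col=2), (row=2, col=8), (row=3, col=3), (row=3, col=7)
  Distance 5: (row=0, col=1), (row=2, col=1), (row=3, col=2), (row=3, col=8)
  Distance 6: (row=0, col=0), (row=2, col=0), (row=3, col=1)
  Distance 7: (row=3, col=0)
Total reachable: 33 (grid has 33 open cells total)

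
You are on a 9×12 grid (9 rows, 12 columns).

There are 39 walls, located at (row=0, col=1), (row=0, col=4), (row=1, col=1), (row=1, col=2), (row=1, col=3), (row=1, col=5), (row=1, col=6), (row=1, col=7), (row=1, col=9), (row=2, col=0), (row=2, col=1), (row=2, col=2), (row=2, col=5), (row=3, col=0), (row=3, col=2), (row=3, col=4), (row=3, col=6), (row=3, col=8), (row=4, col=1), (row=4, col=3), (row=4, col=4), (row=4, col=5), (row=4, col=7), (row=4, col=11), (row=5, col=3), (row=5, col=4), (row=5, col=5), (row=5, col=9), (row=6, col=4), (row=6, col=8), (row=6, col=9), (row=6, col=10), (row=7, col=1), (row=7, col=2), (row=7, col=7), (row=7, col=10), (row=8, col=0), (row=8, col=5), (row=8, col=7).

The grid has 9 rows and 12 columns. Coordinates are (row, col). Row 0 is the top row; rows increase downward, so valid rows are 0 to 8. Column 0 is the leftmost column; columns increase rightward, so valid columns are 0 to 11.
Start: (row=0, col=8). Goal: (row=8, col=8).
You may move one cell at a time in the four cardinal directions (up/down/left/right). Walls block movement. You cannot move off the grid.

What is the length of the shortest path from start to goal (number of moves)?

BFS from (row=0, col=8) until reaching (row=8, col=8):
  Distance 0: (row=0, col=8)
  Distance 1: (row=0, col=7), (row=0, col=9), (row=1, col=8)
  Distance 2: (row=0, col=6), (row=0, col=10), (row=2, col=8)
  Distance 3: (row=0, col=5), (row=0, col=11), (row=1, col=10), (row=2, col=7), (row=2, col=9)
  Distance 4: (row=1, col=11), (row=2, col=6), (row=2, col=10), (row=3, col=7), (row=3, col=9)
  Distance 5: (row=2, col=11), (row=3, col=10), (row=4, col=9)
  Distance 6: (row=3, col=11), (row=4, col=8), (row=4, col=10)
  Distance 7: (row=5, col=8), (row=5, col=10)
  Distance 8: (row=5, col=7), (row=5, col=11)
  Distance 9: (row=5, col=6), (row=6, col=7), (row=6, col=11)
  Distance 10: (row=4, col=6), (row=6, col=6), (row=7, col=11)
  Distance 11: (row=6, col=5), (row=7, col=6), (row=8, col=11)
  Distance 12: (row=7, col=5), (row=8, col=6), (row=8, col=10)
  Distance 13: (row=7, col=4), (row=8, col=9)
  Distance 14: (row=7, col=3), (row=7, col=9), (row=8, col=4), (row=8, col=8)  <- goal reached here
One shortest path (14 moves): (row=0, col=8) -> (row=0, col=9) -> (row=0, col=10) -> (row=1, col=10) -> (row=2, col=10) -> (row=3, col=10) -> (row=4, col=10) -> (row=5, col=10) -> (row=5, col=11) -> (row=6, col=11) -> (row=7, col=11) -> (row=8, col=11) -> (row=8, col=10) -> (row=8, col=9) -> (row=8, col=8)

Answer: Shortest path length: 14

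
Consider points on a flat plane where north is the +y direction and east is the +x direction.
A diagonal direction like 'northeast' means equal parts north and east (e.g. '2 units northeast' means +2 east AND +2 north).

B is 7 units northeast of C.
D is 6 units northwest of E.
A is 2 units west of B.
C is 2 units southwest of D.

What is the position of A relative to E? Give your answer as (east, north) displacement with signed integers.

Place E at the origin (east=0, north=0).
  D is 6 units northwest of E: delta (east=-6, north=+6); D at (east=-6, north=6).
  C is 2 units southwest of D: delta (east=-2, north=-2); C at (east=-8, north=4).
  B is 7 units northeast of C: delta (east=+7, north=+7); B at (east=-1, north=11).
  A is 2 units west of B: delta (east=-2, north=+0); A at (east=-3, north=11).
Therefore A relative to E: (east=-3, north=11).

Answer: A is at (east=-3, north=11) relative to E.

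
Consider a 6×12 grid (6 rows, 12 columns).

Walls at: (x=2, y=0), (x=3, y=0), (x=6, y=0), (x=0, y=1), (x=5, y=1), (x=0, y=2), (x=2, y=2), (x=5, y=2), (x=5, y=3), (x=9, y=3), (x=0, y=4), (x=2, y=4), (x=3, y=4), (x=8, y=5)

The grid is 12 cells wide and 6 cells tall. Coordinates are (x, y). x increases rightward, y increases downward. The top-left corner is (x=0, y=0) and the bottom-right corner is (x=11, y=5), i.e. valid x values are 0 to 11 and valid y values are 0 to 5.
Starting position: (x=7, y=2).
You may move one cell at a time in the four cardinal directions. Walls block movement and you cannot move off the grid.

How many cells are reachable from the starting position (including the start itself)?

Answer: Reachable cells: 58

Derivation:
BFS flood-fill from (x=7, y=2):
  Distance 0: (x=7, y=2)
  Distance 1: (x=7, y=1), (x=6, y=2), (x=8, y=2), (x=7, y=3)
  Distance 2: (x=7, y=0), (x=6, y=1), (x=8, y=1), (x=9, y=2), (x=6, y=3), (x=8, y=3), (x=7, y=4)
  Distance 3: (x=8, y=0), (x=9, y=1), (x=10, y=2), (x=6, y=4), (x=8, y=4), (x=7, y=5)
  Distance 4: (x=9, y=0), (x=10, y=1), (x=11, y=2), (x=10, y=3), (x=5, y=4), (x=9, y=4), (x=6, y=5)
  Distance 5: (x=10, y=0), (x=11, y=1), (x=11, y=3), (x=4, y=4), (x=10, y=4), (x=5, y=5), (x=9, y=5)
  Distance 6: (x=11, y=0), (x=4, y=3), (x=11, y=4), (x=4, y=5), (x=10, y=5)
  Distance 7: (x=4, y=2), (x=3, y=3), (x=3, y=5), (x=11, y=5)
  Distance 8: (x=4, y=1), (x=3, y=2), (x=2, y=3), (x=2, y=5)
  Distance 9: (x=4, y=0), (x=3, y=1), (x=1, y=3), (x=1, y=5)
  Distance 10: (x=5, y=0), (x=2, y=1), (x=1, y=2), (x=0, y=3), (x=1, y=4), (x=0, y=5)
  Distance 11: (x=1, y=1)
  Distance 12: (x=1, y=0)
  Distance 13: (x=0, y=0)
Total reachable: 58 (grid has 58 open cells total)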